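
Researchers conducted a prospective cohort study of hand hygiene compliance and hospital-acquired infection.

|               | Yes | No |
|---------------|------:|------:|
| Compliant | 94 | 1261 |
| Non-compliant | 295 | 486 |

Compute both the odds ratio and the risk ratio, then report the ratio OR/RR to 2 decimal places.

Cells: a = 94, b = 1261, c = 295, d = 486.
OR = (94·486)/(1261·295) = 45684/371995 = 0.12281
Risk in exposed = 94/1355 = 0.06937; risk in unexposed = 295/781 = 0.37772; RR = 0.18366
OR/RR = 0.12281 / 0.18366 = 0.66867
The outcome is not rare, so the OR lies further from 1 than the RR.

0.67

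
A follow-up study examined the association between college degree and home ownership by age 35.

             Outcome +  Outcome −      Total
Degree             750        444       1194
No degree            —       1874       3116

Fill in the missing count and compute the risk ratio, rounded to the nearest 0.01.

1.58

The missing cell is in the unexposed row: 3116 − 1874 = 1242.
So a = 750, b = 444, c = 1242, d = 1874.
RR = [a/(a+b)] / [c/(c+d)] = (750/1194) / (1242/3116) = 0.62814/0.39859 = 1.57592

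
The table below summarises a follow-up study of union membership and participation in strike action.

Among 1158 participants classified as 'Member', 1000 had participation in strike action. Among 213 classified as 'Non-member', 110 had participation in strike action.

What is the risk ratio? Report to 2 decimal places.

1.67

From the description: a = 1000, b = 158, c = 110, d = 103.
Risk in exposed = 1000/1158 = 0.86356; risk in unexposed = 110/213 = 0.51643.
RR = 0.86356 / 0.51643 = 1.67216
The risk among the exposed is 1.67 times that among the unexposed.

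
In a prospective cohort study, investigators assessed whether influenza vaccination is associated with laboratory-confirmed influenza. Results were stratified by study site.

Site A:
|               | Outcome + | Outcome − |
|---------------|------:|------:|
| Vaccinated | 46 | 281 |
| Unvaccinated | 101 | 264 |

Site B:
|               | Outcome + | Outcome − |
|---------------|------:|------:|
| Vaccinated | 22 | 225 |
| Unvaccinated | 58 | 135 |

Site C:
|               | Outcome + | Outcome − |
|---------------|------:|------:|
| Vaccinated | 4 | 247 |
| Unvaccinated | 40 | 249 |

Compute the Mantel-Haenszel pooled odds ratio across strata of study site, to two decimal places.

0.29

OR_MH = Σ(aᵢdᵢ/nᵢ) / Σ(bᵢcᵢ/nᵢ), where nᵢ is the stratum total.
Stratum 1 (Site A): n = 692; a·d/n = 46·264/692 = 17.5491; b·c/n = 281·101/692 = 41.0130
Stratum 2 (Site B): n = 440; a·d/n = 22·135/440 = 6.7500; b·c/n = 225·58/440 = 29.6591
Stratum 3 (Site C): n = 540; a·d/n = 4·249/540 = 1.8444; b·c/n = 247·40/540 = 18.2963
OR_MH = (17.5491 + 6.7500 + 1.8444) / (41.0130 + 29.6591 + 18.2963) = 26.1436 / 88.9684 = 0.29385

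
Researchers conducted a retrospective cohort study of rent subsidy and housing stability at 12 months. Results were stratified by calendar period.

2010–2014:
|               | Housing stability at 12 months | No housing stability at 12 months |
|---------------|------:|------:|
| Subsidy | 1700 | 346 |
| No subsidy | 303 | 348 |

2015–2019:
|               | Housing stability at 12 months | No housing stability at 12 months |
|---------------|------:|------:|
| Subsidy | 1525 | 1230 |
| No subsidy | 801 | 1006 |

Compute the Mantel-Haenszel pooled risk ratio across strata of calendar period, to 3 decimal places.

RR_MH = Σ(aᵢ·n₀ᵢ/nᵢ) / Σ(cᵢ·n₁ᵢ/nᵢ), with n₁ᵢ = aᵢ+bᵢ (exposed), n₀ᵢ = cᵢ+dᵢ (unexposed), nᵢ = n₁ᵢ+n₀ᵢ.
Stratum 1 (2010–2014): n₁ = 2046, n₀ = 651, n = 2697; a·n₀/n = 1700·651/2697 = 410.3448; c·n₁/n = 303·2046/2697 = 229.8621
Stratum 2 (2015–2019): n₁ = 2755, n₀ = 1807, n = 4562; a·n₀/n = 1525·1807/4562 = 604.0498; c·n₁/n = 801·2755/4562 = 483.7253
RR_MH = (410.3448 + 604.0498) / (229.8621 + 483.7253) = 1014.3946 / 713.5874 = 1.42154

1.422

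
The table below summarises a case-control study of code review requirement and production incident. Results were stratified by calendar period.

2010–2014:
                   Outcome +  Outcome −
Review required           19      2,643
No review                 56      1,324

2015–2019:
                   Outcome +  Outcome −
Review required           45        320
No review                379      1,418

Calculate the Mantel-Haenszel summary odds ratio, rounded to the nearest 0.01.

OR_MH = Σ(aᵢdᵢ/nᵢ) / Σ(bᵢcᵢ/nᵢ), where nᵢ is the stratum total.
Stratum 1 (2010–2014): n = 4042; a·d/n = 19·1324/4042 = 6.2237; b·c/n = 2643·56/4042 = 36.6175
Stratum 2 (2015–2019): n = 2162; a·d/n = 45·1418/2162 = 29.5143; b·c/n = 320·379/2162 = 56.0962
OR_MH = (6.2237 + 29.5143) / (36.6175 + 56.0962) = 35.7380 / 92.7137 = 0.38547

0.39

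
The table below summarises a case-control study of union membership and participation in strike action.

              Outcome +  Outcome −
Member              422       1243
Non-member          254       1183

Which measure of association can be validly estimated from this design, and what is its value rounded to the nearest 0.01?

1.58

Cells: a = 422, b = 1243, c = 254, d = 1183.
This is a case-control study: participants were sampled on outcome status, so risks in the source population cannot be estimated directly — relative risk is not valid here. The odds ratio is the appropriate measure.
OR = (a·d)/(b·c) = (422 × 1183) / (1243 × 254) = 499226 / 315722 = 1.58122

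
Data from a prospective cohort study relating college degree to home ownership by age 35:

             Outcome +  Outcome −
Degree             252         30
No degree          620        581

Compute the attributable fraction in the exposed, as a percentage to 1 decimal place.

Cells: a = 252, b = 30, c = 620, d = 581.
Risk in exposed = 252/282 = 0.89362; risk in unexposed = 620/1201 = 0.51624.
RR = 0.89362/0.51624 = 1.73102
AR% = (RR − 1)/RR × 100 = (1.73102 − 1)/1.73102 × 100 = 42.2307%

42.2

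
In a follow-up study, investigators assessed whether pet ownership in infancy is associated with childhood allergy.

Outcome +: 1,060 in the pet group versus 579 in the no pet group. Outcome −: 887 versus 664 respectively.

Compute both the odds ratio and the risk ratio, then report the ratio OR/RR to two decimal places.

1.17

From the description: a = 1060, b = 887, c = 579, d = 664.
OR = (1060·664)/(887·579) = 703840/513573 = 1.37048
Risk in exposed = 1060/1947 = 0.54443; risk in unexposed = 579/1243 = 0.46581; RR = 1.16878
OR/RR = 1.37048 / 1.16878 = 1.17257
The outcome is not rare, so the OR lies further from 1 than the RR.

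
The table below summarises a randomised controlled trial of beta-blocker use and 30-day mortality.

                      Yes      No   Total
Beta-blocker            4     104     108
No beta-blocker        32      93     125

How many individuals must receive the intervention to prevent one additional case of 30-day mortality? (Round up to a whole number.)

Risk in treated group = 4/108 = 0.03704; risk in control = 32/125 = 0.25600.
Absolute risk reduction = 0.25600 − 0.03704 = 0.21896
NNT = 1 / ARR = 1 / 0.21896 = 4.567 → round up → 5

5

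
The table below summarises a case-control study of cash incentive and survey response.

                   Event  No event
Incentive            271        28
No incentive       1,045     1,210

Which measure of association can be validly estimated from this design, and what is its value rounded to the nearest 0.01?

Cells: a = 271, b = 28, c = 1045, d = 1210.
This is a case-control study: participants were sampled on outcome status, so risks in the source population cannot be estimated directly — relative risk is not valid here. The odds ratio is the appropriate measure.
OR = (a·d)/(b·c) = (271 × 1210) / (28 × 1045) = 327910 / 29260 = 11.20677

11.21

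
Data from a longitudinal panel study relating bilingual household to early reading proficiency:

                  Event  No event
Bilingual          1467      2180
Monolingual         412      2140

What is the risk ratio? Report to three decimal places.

Cells: a = 1467, b = 2180, c = 412, d = 2140.
Risk in exposed = 1467/3647 = 0.40225; risk in unexposed = 412/2552 = 0.16144.
RR = 0.40225 / 0.16144 = 2.49160
The risk among the exposed is 2.49 times that among the unexposed.

2.492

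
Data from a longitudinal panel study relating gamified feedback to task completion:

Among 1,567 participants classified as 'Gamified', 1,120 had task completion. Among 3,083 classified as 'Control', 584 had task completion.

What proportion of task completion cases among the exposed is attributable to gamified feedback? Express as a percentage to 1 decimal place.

73.5

From the description: a = 1120, b = 447, c = 584, d = 2499.
Risk in exposed = 1120/1567 = 0.71474; risk in unexposed = 584/3083 = 0.18943.
RR = 0.71474/0.18943 = 3.77320
AR% = (RR − 1)/RR × 100 = (3.77320 − 1)/3.77320 × 100 = 73.4973%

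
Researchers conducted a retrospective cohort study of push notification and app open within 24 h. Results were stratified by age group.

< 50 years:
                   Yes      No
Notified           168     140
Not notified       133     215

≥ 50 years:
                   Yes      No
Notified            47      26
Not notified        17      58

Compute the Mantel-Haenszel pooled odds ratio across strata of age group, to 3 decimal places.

2.342

OR_MH = Σ(aᵢdᵢ/nᵢ) / Σ(bᵢcᵢ/nᵢ), where nᵢ is the stratum total.
Stratum 1 (< 50 years): n = 656; a·d/n = 168·215/656 = 55.0610; b·c/n = 140·133/656 = 28.3841
Stratum 2 (≥ 50 years): n = 148; a·d/n = 47·58/148 = 18.4189; b·c/n = 26·17/148 = 2.9865
OR_MH = (55.0610 + 18.4189) / (28.3841 + 2.9865) = 73.4799 / 31.3706 = 2.34231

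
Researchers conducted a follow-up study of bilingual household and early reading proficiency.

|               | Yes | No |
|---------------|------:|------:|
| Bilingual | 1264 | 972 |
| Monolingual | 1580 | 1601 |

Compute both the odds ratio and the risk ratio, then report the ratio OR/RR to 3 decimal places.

Cells: a = 1264, b = 972, c = 1580, d = 1601.
OR = (1264·1601)/(972·1580) = 2023664/1535760 = 1.31770
Risk in exposed = 1264/2236 = 0.56530; risk in unexposed = 1580/3181 = 0.49670; RR = 1.13810
OR/RR = 1.31770 / 1.13810 = 1.15780
The outcome is not rare, so the OR lies further from 1 than the RR.

1.158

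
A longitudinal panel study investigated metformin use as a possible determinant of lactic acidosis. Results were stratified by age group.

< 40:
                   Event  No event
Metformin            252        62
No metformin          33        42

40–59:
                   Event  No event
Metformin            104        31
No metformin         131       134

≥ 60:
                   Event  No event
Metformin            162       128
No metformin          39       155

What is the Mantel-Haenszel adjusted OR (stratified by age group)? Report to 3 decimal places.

4.428

OR_MH = Σ(aᵢdᵢ/nᵢ) / Σ(bᵢcᵢ/nᵢ), where nᵢ is the stratum total.
Stratum 1 (< 40): n = 389; a·d/n = 252·42/389 = 27.2082; b·c/n = 62·33/389 = 5.2596
Stratum 2 (40–59): n = 400; a·d/n = 104·134/400 = 34.8400; b·c/n = 31·131/400 = 10.1525
Stratum 3 (≥ 60): n = 484; a·d/n = 162·155/484 = 51.8802; b·c/n = 128·39/484 = 10.3140
OR_MH = (27.2082 + 34.8400 + 51.8802) / (5.2596 + 10.1525 + 10.3140) = 113.9284 / 25.7262 = 4.42850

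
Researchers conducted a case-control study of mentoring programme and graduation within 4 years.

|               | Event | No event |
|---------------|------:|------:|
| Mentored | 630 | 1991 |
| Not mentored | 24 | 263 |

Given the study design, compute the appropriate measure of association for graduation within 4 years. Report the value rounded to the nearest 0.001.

3.467

Cells: a = 630, b = 1991, c = 24, d = 263.
This is a case-control study: participants were sampled on outcome status, so risks in the source population cannot be estimated directly — relative risk is not valid here. The odds ratio is the appropriate measure.
OR = (a·d)/(b·c) = (630 × 263) / (1991 × 24) = 165690 / 47784 = 3.46748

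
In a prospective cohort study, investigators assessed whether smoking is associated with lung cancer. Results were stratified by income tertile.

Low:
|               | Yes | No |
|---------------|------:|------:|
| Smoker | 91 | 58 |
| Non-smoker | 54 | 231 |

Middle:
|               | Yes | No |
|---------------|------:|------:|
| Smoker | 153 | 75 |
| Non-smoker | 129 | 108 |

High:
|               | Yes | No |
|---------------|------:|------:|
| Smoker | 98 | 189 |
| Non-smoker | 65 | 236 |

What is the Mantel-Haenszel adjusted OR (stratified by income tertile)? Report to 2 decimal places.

2.52

OR_MH = Σ(aᵢdᵢ/nᵢ) / Σ(bᵢcᵢ/nᵢ), where nᵢ is the stratum total.
Stratum 1 (Low): n = 434; a·d/n = 91·231/434 = 48.4355; b·c/n = 58·54/434 = 7.2166
Stratum 2 (Middle): n = 465; a·d/n = 153·108/465 = 35.5355; b·c/n = 75·129/465 = 20.8065
Stratum 3 (High): n = 588; a·d/n = 98·236/588 = 39.3333; b·c/n = 189·65/588 = 20.8929
OR_MH = (48.4355 + 35.5355 + 39.3333) / (7.2166 + 20.8065 + 20.8929) = 123.3043 / 48.9159 = 2.52074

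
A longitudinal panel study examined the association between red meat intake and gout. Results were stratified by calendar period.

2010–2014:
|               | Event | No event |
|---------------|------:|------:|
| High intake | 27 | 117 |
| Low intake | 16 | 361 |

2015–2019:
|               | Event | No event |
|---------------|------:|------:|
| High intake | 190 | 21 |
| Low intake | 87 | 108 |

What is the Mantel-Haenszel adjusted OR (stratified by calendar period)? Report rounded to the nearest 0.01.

8.56

OR_MH = Σ(aᵢdᵢ/nᵢ) / Σ(bᵢcᵢ/nᵢ), where nᵢ is the stratum total.
Stratum 1 (2010–2014): n = 521; a·d/n = 27·361/521 = 18.7083; b·c/n = 117·16/521 = 3.5931
Stratum 2 (2015–2019): n = 406; a·d/n = 190·108/406 = 50.5419; b·c/n = 21·87/406 = 4.5000
OR_MH = (18.7083 + 50.5419) / (3.5931 + 4.5000) = 69.2501 / 8.0931 = 8.55670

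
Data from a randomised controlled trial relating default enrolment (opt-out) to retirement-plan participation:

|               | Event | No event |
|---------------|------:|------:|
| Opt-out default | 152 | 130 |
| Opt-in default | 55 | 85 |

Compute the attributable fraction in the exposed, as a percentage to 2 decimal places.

Cells: a = 152, b = 130, c = 55, d = 85.
Risk in exposed = 152/282 = 0.53901; risk in unexposed = 55/140 = 0.39286.
RR = 0.53901/0.39286 = 1.37202
AR% = (RR − 1)/RR × 100 = (1.37202 − 1)/1.37202 × 100 = 27.1147%

27.11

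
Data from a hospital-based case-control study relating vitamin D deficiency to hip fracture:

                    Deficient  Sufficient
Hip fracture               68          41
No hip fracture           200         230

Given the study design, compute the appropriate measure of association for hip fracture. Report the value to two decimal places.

1.91

Reading the table with exposure as columns: a = 68 (Deficient, case), b = 200 (Deficient, non-case), c = 41 (Sufficient, case), d = 230.
This is a hospital-based case-control study: participants were sampled on outcome status, so risks in the source population cannot be estimated directly — relative risk is not valid here. The odds ratio is the appropriate measure.
OR = (a·d)/(b·c) = (68 × 230) / (200 × 41) = 15640 / 8200 = 1.90732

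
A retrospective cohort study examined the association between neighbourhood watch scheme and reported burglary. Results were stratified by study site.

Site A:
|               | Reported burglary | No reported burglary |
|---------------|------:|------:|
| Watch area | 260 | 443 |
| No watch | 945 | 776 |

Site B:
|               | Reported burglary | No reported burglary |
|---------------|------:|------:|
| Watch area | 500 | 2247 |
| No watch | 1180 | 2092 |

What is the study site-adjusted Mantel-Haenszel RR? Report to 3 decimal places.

RR_MH = Σ(aᵢ·n₀ᵢ/nᵢ) / Σ(cᵢ·n₁ᵢ/nᵢ), with n₁ᵢ = aᵢ+bᵢ (exposed), n₀ᵢ = cᵢ+dᵢ (unexposed), nᵢ = n₁ᵢ+n₀ᵢ.
Stratum 1 (Site A): n₁ = 703, n₀ = 1721, n = 2424; a·n₀/n = 260·1721/2424 = 184.5957; c·n₁/n = 945·703/2424 = 274.0656
Stratum 2 (Site B): n₁ = 2747, n₀ = 3272, n = 6019; a·n₀/n = 500·3272/6019 = 271.8059; c·n₁/n = 1180·2747/6019 = 538.5380
RR_MH = (184.5957 + 271.8059) / (274.0656 + 538.5380) = 456.4017 / 812.6036 = 0.56165

0.562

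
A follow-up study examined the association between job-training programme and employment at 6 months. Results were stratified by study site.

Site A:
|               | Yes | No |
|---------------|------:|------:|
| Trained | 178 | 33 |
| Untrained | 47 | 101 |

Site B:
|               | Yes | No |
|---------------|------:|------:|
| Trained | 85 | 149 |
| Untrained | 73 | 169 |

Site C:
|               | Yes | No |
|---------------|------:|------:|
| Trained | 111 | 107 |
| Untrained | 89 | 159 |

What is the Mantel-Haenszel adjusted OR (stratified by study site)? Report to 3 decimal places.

OR_MH = Σ(aᵢdᵢ/nᵢ) / Σ(bᵢcᵢ/nᵢ), where nᵢ is the stratum total.
Stratum 1 (Site A): n = 359; a·d/n = 178·101/359 = 50.0780; b·c/n = 33·47/359 = 4.3203
Stratum 2 (Site B): n = 476; a·d/n = 85·169/476 = 30.1786; b·c/n = 149·73/476 = 22.8508
Stratum 3 (Site C): n = 466; a·d/n = 111·159/466 = 37.8734; b·c/n = 107·89/466 = 20.4356
OR_MH = (50.0780 + 30.1786 + 37.8734) / (4.3203 + 22.8508 + 20.4356) = 118.1300 / 47.6068 = 2.48137

2.481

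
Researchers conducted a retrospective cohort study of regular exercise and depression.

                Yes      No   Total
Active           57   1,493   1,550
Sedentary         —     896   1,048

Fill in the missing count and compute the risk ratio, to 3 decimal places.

0.254

The missing cell is in the unexposed row: 1048 − 896 = 152.
So a = 57, b = 1493, c = 152, d = 896.
RR = [a/(a+b)] / [c/(c+d)] = (57/1550) / (152/1048) = 0.03677/0.14504 = 0.25355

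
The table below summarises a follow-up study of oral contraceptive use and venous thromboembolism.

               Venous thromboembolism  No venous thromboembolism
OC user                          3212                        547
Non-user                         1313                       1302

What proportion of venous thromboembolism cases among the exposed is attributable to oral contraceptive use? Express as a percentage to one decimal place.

41.2

Cells: a = 3212, b = 547, c = 1313, d = 1302.
Risk in exposed = 3212/3759 = 0.85448; risk in unexposed = 1313/2615 = 0.50210.
RR = 0.85448/0.50210 = 1.70181
AR% = (RR − 1)/RR × 100 = (1.70181 − 1)/1.70181 × 100 = 41.2389%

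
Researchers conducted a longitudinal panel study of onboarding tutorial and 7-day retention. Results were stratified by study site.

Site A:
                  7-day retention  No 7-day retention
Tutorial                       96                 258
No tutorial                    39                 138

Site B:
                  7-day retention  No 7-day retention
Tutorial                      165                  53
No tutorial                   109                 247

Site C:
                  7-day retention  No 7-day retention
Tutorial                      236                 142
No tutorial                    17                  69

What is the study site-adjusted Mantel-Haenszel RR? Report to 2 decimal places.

2.19

RR_MH = Σ(aᵢ·n₀ᵢ/nᵢ) / Σ(cᵢ·n₁ᵢ/nᵢ), with n₁ᵢ = aᵢ+bᵢ (exposed), n₀ᵢ = cᵢ+dᵢ (unexposed), nᵢ = n₁ᵢ+n₀ᵢ.
Stratum 1 (Site A): n₁ = 354, n₀ = 177, n = 531; a·n₀/n = 96·177/531 = 32.0000; c·n₁/n = 39·354/531 = 26.0000
Stratum 2 (Site B): n₁ = 218, n₀ = 356, n = 574; a·n₀/n = 165·356/574 = 102.3345; c·n₁/n = 109·218/574 = 41.3972
Stratum 3 (Site C): n₁ = 378, n₀ = 86, n = 464; a·n₀/n = 236·86/464 = 43.7414; c·n₁/n = 17·378/464 = 13.8491
RR_MH = (32.0000 + 102.3345 + 43.7414) / (26.0000 + 41.3972 + 13.8491) = 178.0759 / 81.2464 = 2.19180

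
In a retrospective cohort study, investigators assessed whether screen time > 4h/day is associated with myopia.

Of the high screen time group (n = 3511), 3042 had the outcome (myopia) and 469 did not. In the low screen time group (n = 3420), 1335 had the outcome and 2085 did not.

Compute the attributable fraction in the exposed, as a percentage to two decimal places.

From the description: a = 3042, b = 469, c = 1335, d = 2085.
Risk in exposed = 3042/3511 = 0.86642; risk in unexposed = 1335/3420 = 0.39035.
RR = 0.86642/0.39035 = 2.21959
AR% = (RR − 1)/RR × 100 = (2.21959 − 1)/2.21959 × 100 = 54.9467%

54.95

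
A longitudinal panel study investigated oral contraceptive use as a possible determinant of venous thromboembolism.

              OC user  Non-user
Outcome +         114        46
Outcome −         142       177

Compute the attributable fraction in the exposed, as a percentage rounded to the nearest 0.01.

Reading the table with exposure as columns: a = 114 (OC user, case), b = 142 (OC user, non-case), c = 46 (Non-user, case), d = 177.
Risk in exposed = 114/256 = 0.44531; risk in unexposed = 46/223 = 0.20628.
RR = 0.44531/0.20628 = 2.15880
AR% = (RR − 1)/RR × 100 = (2.15880 − 1)/2.15880 × 100 = 53.6779%

53.68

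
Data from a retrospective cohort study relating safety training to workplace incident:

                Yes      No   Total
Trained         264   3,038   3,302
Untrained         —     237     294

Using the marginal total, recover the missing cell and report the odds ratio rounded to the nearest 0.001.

0.361

The missing cell is in the unexposed row: 294 − 237 = 57.
So a = 264, b = 3038, c = 57, d = 237.
OR = (a·d)/(b·c) = (264 × 237) / (3038 × 57) = 62568 / 173166 = 0.36132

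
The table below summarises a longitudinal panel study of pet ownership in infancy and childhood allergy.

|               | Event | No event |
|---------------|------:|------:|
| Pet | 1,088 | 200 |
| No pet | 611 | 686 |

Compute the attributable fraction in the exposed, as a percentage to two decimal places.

44.23

Cells: a = 1088, b = 200, c = 611, d = 686.
Risk in exposed = 1088/1288 = 0.84472; risk in unexposed = 611/1297 = 0.47109.
RR = 0.84472/0.47109 = 1.79313
AR% = (RR − 1)/RR × 100 = (1.79313 − 1)/1.79313 × 100 = 44.2316%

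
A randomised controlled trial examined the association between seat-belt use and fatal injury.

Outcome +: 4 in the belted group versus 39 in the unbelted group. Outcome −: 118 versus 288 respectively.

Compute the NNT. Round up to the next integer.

12

Risk in treated group = 4/122 = 0.03279; risk in control = 39/327 = 0.11927.
Absolute risk reduction = 0.11927 − 0.03279 = 0.08648
NNT = 1 / ARR = 1 / 0.08648 = 11.563 → round up → 12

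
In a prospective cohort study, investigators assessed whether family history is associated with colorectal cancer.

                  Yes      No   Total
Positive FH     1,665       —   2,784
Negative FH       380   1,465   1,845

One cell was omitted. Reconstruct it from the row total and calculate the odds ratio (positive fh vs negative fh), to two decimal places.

The missing cell is in the exposed row: 2784 − 1665 = 1119.
So a = 1665, b = 1119, c = 380, d = 1465.
OR = (a·d)/(b·c) = (1665 × 1465) / (1119 × 380) = 2439225 / 425220 = 5.73638

5.74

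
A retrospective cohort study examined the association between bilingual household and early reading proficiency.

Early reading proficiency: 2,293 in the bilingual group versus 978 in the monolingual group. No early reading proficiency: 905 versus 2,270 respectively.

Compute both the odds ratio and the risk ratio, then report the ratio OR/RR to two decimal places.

2.47

From the description: a = 2293, b = 905, c = 978, d = 2270.
OR = (2293·2270)/(905·978) = 5205110/885090 = 5.88088
Risk in exposed = 2293/3198 = 0.71701; risk in unexposed = 978/3248 = 0.30111; RR = 2.38124
OR/RR = 5.88088 / 2.38124 = 2.46967
The outcome is not rare, so the OR lies further from 1 than the RR.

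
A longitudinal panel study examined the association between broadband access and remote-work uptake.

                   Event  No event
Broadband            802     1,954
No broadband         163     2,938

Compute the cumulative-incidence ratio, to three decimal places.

Cells: a = 802, b = 1954, c = 163, d = 2938.
Risk in exposed = 802/2756 = 0.29100; risk in unexposed = 163/3101 = 0.05256.
RR = 0.29100 / 0.05256 = 5.53617
The risk among the exposed is 5.54 times that among the unexposed.

5.536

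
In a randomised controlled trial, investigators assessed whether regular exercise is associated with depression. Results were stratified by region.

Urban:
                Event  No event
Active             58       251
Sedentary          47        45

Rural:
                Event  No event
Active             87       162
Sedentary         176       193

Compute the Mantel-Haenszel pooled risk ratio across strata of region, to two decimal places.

0.61

RR_MH = Σ(aᵢ·n₀ᵢ/nᵢ) / Σ(cᵢ·n₁ᵢ/nᵢ), with n₁ᵢ = aᵢ+bᵢ (exposed), n₀ᵢ = cᵢ+dᵢ (unexposed), nᵢ = n₁ᵢ+n₀ᵢ.
Stratum 1 (Urban): n₁ = 309, n₀ = 92, n = 401; a·n₀/n = 58·92/401 = 13.3067; c·n₁/n = 47·309/401 = 36.2170
Stratum 2 (Rural): n₁ = 249, n₀ = 369, n = 618; a·n₀/n = 87·369/618 = 51.9466; c·n₁/n = 176·249/618 = 70.9126
RR_MH = (13.3067 + 51.9466) / (36.2170 + 70.9126) = 65.2533 / 107.1296 = 0.60911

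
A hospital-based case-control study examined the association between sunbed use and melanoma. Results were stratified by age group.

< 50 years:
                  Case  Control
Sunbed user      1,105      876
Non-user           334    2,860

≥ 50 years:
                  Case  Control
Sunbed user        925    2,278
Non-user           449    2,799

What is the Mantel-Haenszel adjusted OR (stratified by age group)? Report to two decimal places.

4.71

OR_MH = Σ(aᵢdᵢ/nᵢ) / Σ(bᵢcᵢ/nᵢ), where nᵢ is the stratum total.
Stratum 1 (< 50 years): n = 5175; a·d/n = 1105·2860/5175 = 610.6860; b·c/n = 876·334/5175 = 56.5380
Stratum 2 (≥ 50 years): n = 6451; a·d/n = 925·2799/6451 = 401.3448; b·c/n = 2278·449/6451 = 158.5525
OR_MH = (610.6860 + 401.3448) / (56.5380 + 158.5525) = 1012.0307 / 215.0904 = 4.70514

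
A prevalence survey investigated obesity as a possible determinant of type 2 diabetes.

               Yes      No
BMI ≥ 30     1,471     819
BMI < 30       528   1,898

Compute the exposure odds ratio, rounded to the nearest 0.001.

Cells: a = 1471, b = 819, c = 528, d = 1898.
OR = (a·d)/(b·c) = (1471 × 1898) / (819 × 528) = 2791958 / 432432 = 6.45641
The odds of type 2 diabetes are about 6.46 times as high in the bmi ≥ 30 group.

6.456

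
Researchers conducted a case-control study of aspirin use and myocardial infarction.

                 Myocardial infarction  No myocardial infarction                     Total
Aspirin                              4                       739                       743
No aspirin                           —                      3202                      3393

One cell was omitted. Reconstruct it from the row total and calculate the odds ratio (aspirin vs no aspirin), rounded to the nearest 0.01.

The missing cell is in the unexposed row: 3393 − 3202 = 191.
So a = 4, b = 739, c = 191, d = 3202.
OR = (a·d)/(b·c) = (4 × 3202) / (739 × 191) = 12808 / 141149 = 0.09074

0.09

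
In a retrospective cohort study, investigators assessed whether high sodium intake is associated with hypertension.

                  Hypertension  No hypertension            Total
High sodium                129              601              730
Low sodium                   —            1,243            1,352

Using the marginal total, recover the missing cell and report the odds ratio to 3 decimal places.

The missing cell is in the unexposed row: 1352 − 1243 = 109.
So a = 129, b = 601, c = 109, d = 1243.
OR = (a·d)/(b·c) = (129 × 1243) / (601 × 109) = 160347 / 65509 = 2.44771

2.448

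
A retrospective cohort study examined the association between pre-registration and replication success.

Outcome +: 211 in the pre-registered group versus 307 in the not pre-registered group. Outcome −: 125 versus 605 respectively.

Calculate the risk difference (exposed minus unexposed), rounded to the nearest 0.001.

0.291

From the description: a = 211, b = 125, c = 307, d = 605.
Risk in exposed = 211/336 = 0.627976; risk in unexposed = 307/912 = 0.336623.
Risk difference = 0.627976 − 0.336623 = 0.291353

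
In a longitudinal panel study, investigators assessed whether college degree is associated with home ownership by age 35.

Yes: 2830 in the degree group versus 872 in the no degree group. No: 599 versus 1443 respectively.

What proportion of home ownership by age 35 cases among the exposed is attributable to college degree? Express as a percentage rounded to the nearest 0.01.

54.36

From the description: a = 2830, b = 599, c = 872, d = 1443.
Risk in exposed = 2830/3429 = 0.82531; risk in unexposed = 872/2315 = 0.37667.
RR = 0.82531/0.37667 = 2.19106
AR% = (RR − 1)/RR × 100 = (2.19106 − 1)/2.19106 × 100 = 54.3599%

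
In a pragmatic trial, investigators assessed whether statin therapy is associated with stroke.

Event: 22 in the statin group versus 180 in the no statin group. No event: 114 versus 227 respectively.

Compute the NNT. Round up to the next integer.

4

Risk in treated group = 22/136 = 0.16176; risk in control = 180/407 = 0.44226.
Absolute risk reduction = 0.44226 − 0.16176 = 0.28050
NNT = 1 / ARR = 1 / 0.28050 = 3.565 → round up → 4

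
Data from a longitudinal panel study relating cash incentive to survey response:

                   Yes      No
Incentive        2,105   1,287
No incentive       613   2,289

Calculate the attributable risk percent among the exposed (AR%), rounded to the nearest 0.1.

66.0

Cells: a = 2105, b = 1287, c = 613, d = 2289.
Risk in exposed = 2105/3392 = 0.62058; risk in unexposed = 613/2902 = 0.21123.
RR = 0.62058/0.21123 = 2.93787
AR% = (RR − 1)/RR × 100 = (2.93787 − 1)/2.93787 × 100 = 65.9618%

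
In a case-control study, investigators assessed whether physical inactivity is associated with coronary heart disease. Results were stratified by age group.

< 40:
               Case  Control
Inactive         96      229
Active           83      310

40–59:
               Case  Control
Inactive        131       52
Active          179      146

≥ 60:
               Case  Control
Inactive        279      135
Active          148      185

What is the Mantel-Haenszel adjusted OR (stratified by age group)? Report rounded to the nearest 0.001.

OR_MH = Σ(aᵢdᵢ/nᵢ) / Σ(bᵢcᵢ/nᵢ), where nᵢ is the stratum total.
Stratum 1 (< 40): n = 718; a·d/n = 96·310/718 = 41.4485; b·c/n = 229·83/718 = 26.4721
Stratum 2 (40–59): n = 508; a·d/n = 131·146/508 = 37.6496; b·c/n = 52·179/508 = 18.3228
Stratum 3 (≥ 60): n = 747; a·d/n = 279·185/747 = 69.0964; b·c/n = 135·148/747 = 26.7470
OR_MH = (41.4485 + 37.6496 + 69.0964) / (26.4721 + 18.3228 + 26.7470) = 148.1945 / 71.5420 = 2.07143

2.071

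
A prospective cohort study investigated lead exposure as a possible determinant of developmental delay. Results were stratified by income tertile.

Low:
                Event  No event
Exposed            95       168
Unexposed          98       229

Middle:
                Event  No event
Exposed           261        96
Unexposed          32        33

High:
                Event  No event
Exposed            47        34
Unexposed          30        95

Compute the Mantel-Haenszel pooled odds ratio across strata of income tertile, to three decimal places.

1.967

OR_MH = Σ(aᵢdᵢ/nᵢ) / Σ(bᵢcᵢ/nᵢ), where nᵢ is the stratum total.
Stratum 1 (Low): n = 590; a·d/n = 95·229/590 = 36.8729; b·c/n = 168·98/590 = 27.9051
Stratum 2 (Middle): n = 422; a·d/n = 261·33/422 = 20.4100; b·c/n = 96·32/422 = 7.2796
Stratum 3 (High): n = 206; a·d/n = 47·95/206 = 21.6748; b·c/n = 34·30/206 = 4.9515
OR_MH = (36.8729 + 20.4100 + 21.6748) / (27.9051 + 7.2796 + 4.9515) = 78.9576 / 40.1362 = 1.96724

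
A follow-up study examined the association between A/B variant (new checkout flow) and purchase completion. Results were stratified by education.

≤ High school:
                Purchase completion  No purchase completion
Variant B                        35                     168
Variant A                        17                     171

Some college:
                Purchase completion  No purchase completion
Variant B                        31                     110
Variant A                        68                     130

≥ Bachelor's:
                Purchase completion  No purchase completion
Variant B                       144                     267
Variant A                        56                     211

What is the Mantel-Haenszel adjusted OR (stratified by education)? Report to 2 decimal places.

OR_MH = Σ(aᵢdᵢ/nᵢ) / Σ(bᵢcᵢ/nᵢ), where nᵢ is the stratum total.
Stratum 1 (≤ High school): n = 391; a·d/n = 35·171/391 = 15.3069; b·c/n = 168·17/391 = 7.3043
Stratum 2 (Some college): n = 339; a·d/n = 31·130/339 = 11.8879; b·c/n = 110·68/339 = 22.0649
Stratum 3 (≥ Bachelor's): n = 678; a·d/n = 144·211/678 = 44.8142; b·c/n = 267·56/678 = 22.0531
OR_MH = (15.3069 + 11.8879 + 44.8142) / (7.3043 + 22.0649 + 22.0531) = 72.0090 / 51.4223 = 1.40034

1.40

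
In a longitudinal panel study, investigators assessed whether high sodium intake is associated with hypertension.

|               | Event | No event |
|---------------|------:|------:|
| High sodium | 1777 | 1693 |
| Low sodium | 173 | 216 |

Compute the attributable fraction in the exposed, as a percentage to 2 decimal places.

Cells: a = 1777, b = 1693, c = 173, d = 216.
Risk in exposed = 1777/3470 = 0.51210; risk in unexposed = 173/389 = 0.44473.
RR = 0.51210/0.44473 = 1.15149
AR% = (RR − 1)/RR × 100 = (1.15149 − 1)/1.15149 × 100 = 13.1563%

13.16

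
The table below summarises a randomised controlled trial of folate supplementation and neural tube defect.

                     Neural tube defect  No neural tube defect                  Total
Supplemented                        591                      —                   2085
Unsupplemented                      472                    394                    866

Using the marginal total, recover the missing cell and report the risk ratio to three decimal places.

0.520

The missing cell is in the exposed row: 2085 − 591 = 1494.
So a = 591, b = 1494, c = 472, d = 394.
RR = [a/(a+b)] / [c/(c+d)] = (591/2085) / (472/866) = 0.28345/0.54503 = 0.52006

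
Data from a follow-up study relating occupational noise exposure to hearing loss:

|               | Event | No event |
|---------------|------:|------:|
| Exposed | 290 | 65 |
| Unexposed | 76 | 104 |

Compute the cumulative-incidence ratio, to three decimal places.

Cells: a = 290, b = 65, c = 76, d = 104.
Risk in exposed = 290/355 = 0.81690; risk in unexposed = 76/180 = 0.42222.
RR = 0.81690 / 0.42222 = 1.93477
The risk among the exposed is 1.93 times that among the unexposed.

1.935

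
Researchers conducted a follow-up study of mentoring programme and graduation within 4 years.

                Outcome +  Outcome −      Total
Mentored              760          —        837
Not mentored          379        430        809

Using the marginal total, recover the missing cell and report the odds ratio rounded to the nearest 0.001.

The missing cell is in the exposed row: 837 − 760 = 77.
So a = 760, b = 77, c = 379, d = 430.
OR = (a·d)/(b·c) = (760 × 430) / (77 × 379) = 326800 / 29183 = 11.19830

11.198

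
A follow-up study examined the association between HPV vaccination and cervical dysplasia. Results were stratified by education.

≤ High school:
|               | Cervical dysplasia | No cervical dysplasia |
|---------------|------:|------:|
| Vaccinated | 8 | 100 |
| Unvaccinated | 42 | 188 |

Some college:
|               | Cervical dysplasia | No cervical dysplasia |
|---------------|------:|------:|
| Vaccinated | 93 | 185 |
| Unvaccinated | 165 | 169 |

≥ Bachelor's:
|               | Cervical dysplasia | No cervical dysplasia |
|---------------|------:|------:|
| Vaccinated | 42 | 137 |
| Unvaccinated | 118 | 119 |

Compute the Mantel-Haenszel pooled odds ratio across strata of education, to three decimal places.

0.417

OR_MH = Σ(aᵢdᵢ/nᵢ) / Σ(bᵢcᵢ/nᵢ), where nᵢ is the stratum total.
Stratum 1 (≤ High school): n = 338; a·d/n = 8·188/338 = 4.4497; b·c/n = 100·42/338 = 12.4260
Stratum 2 (Some college): n = 612; a·d/n = 93·169/612 = 25.6814; b·c/n = 185·165/612 = 49.8775
Stratum 3 (≥ Bachelor's): n = 416; a·d/n = 42·119/416 = 12.0144; b·c/n = 137·118/416 = 38.8606
OR_MH = (4.4497 + 25.6814 + 12.0144) / (12.4260 + 49.8775 + 38.8606) = 42.1455 / 101.1641 = 0.41661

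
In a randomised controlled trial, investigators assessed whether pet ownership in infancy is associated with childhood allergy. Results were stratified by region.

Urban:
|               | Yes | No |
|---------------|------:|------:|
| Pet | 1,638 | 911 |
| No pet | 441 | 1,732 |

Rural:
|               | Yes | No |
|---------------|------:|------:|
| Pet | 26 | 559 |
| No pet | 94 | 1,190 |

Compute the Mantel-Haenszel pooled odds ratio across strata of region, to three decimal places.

OR_MH = Σ(aᵢdᵢ/nᵢ) / Σ(bᵢcᵢ/nᵢ), where nᵢ is the stratum total.
Stratum 1 (Urban): n = 4722; a·d/n = 1638·1732/4722 = 600.8081; b·c/n = 911·441/4722 = 85.0807
Stratum 2 (Rural): n = 1869; a·d/n = 26·1190/1869 = 16.5543; b·c/n = 559·94/1869 = 28.1145
OR_MH = (600.8081 + 16.5543) / (85.0807 + 28.1145) = 617.3624 / 113.1952 = 5.45396

5.454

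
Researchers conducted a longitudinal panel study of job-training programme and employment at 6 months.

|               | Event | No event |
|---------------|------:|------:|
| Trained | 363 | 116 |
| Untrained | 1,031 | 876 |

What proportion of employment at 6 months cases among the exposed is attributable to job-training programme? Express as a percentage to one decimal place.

Cells: a = 363, b = 116, c = 1031, d = 876.
Risk in exposed = 363/479 = 0.75783; risk in unexposed = 1031/1907 = 0.54064.
RR = 0.75783/0.54064 = 1.40173
AR% = (RR − 1)/RR × 100 = (1.40173 − 1)/1.40173 × 100 = 28.6594%

28.7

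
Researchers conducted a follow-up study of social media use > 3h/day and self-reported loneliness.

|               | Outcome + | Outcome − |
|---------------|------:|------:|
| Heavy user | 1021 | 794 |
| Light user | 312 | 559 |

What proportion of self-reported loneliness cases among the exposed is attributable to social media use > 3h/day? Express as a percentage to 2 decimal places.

Cells: a = 1021, b = 794, c = 312, d = 559.
Risk in exposed = 1021/1815 = 0.56253; risk in unexposed = 312/871 = 0.35821.
RR = 0.56253/0.35821 = 1.57041
AR% = (RR − 1)/RR × 100 = (1.57041 − 1)/1.57041 × 100 = 36.3223%

36.32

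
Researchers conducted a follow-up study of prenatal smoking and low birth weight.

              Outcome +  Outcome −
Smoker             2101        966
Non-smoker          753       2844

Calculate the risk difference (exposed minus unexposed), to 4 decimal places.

0.4757

Cells: a = 2101, b = 966, c = 753, d = 2844.
Risk in exposed = 2101/3067 = 0.685034; risk in unexposed = 753/3597 = 0.209341.
Risk difference = 0.685034 − 0.209341 = 0.475693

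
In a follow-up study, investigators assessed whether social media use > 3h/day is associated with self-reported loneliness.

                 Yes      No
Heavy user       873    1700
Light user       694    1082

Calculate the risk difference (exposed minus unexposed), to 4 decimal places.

Cells: a = 873, b = 1700, c = 694, d = 1082.
Risk in exposed = 873/2573 = 0.339293; risk in unexposed = 694/1776 = 0.390766.
Risk difference = 0.339293 − 0.390766 = -0.051473

-0.0515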